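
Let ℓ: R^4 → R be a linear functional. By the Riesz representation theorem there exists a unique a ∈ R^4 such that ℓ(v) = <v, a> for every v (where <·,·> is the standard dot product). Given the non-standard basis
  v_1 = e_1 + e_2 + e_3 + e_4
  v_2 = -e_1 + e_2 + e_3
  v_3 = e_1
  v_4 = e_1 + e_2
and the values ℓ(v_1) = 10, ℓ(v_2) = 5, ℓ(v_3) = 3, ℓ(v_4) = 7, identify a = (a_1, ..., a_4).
a = (3, 4, 4, -1)

Write a = (a_1, ..., a_4) in the standard basis. For each basis vector v_i, ℓ(v_i) = <v_i, a> is a linear equation in the a_j's. Collect the n equations into a matrix system V a = ℓ, where row i of V is v_i (expressed in the standard basis). Since V is invertible (lower-triangular with 1s on the diagonal, up to permutation), solve by back-substitution:
  V =
[[1, 1, 1, 1],
 [-1, 1, 1, 0],
 [1, 0, 0, 0],
 [1, 1, 0, 0]]
  V a = (10, 5, 3, 7)
Solving gives a = (3, 4, 4, -1).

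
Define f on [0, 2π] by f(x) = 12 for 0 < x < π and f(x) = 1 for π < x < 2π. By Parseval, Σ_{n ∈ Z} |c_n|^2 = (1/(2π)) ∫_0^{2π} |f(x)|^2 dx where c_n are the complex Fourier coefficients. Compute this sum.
Σ |c_n|^2 = 145/2

Parseval equates the L^2 energy of f (normalised by 1/(2π)) with the ℓ^2 sum of its Fourier coefficients: (1/(2π)) ∫_0^{2π} |f|^2 = Σ |c_n|^2.
Compute the left side: (1/(2π)) [∫_0^π 12^2 dx + ∫_π^{2π} 1^2 dx] = (1/(2π)) · (144π + 1π) = (144 + 1)/2 = 145/2.
So Σ_{n ∈ Z} |c_n|^2 = 145/2.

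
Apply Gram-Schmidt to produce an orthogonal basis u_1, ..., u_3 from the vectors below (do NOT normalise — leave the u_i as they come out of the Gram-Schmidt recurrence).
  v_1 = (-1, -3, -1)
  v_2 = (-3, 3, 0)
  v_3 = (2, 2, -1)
Orthogonal basis:
  u_1 = (-1, -3, -1)
  u_2 = (-39/11, 15/11, -6/11)
  u_3 = (4/9, 4/9, -16/9)

Apply the Gram-Schmidt recurrence
  u_1 = v_1
  u_i = v_i − Σ_{j<i} ((v_i · u_j) / (u_j · u_j)) · u_j.

Step by step this gives:
  u_1 = (-1, -3, -1)
  u_2 = (-39/11, 15/11, -6/11)
  u_3 = (4/9, 4/9, -16/9)

Orthogonality check:
  u_2 · u_1 = 0 (should be 0)
  u_3 · u_1 = 0 (should be 0)
  u_3 · u_2 = 0 (should be 0)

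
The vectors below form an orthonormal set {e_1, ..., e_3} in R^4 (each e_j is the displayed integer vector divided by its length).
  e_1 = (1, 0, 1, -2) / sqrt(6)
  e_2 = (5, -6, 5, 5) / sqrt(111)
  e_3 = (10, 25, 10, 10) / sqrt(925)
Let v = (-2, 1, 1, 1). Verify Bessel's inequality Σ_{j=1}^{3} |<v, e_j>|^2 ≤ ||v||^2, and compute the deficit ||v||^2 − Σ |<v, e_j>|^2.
Σ |<v, e_j>|^2 = 5/2; ||v||^2 = 7; deficit = 9/2

Write each e_j = u_j / sqrt(<u_j, u_j>) where u_j is the displayed integer vector. Then <v, e_j> = <v, u_j> / sqrt(<u_j, u_j>), so |<v, e_j>|^2 = <v, u_j>^2 / <u_j, u_j>.
Coefficients: <v, e_1> = -3/sqrt(6), <v, e_2> = -6/sqrt(111), <v, e_3> = 25/sqrt(925).
Square and sum: Σ |<v, e_j>|^2 = 5/2.
Compute ||v||^2 = v·v = 7.
Deficit = 7 − 5/2 = 9/2 ≥ 0, confirming Bessel's inequality. (The deficit equals ||v − Σ <v,e_j> e_j||^2, the squared distance from v to span{e_j}.)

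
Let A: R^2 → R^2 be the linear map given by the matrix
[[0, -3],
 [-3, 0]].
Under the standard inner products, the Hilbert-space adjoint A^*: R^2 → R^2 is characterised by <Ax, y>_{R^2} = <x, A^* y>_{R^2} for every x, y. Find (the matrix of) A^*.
A^* = A^T =
[[0, -3],
 [-3, 0]]

For real matrices with standard dot products, the defining identity <Ax, y> = <x, A^* y> gives (Ax)^T y = x^T (A^*) y, i.e. x^T A^T y = x^T (A^*) y. Since this holds for all x, y, we must have A^* = A^T. Therefore
A^* =
[[0, -3],
 [-3, 0]].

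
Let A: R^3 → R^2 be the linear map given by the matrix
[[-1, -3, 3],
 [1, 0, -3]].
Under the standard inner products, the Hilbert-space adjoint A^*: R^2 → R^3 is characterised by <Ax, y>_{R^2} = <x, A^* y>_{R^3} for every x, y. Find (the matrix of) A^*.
A^* = A^T =
[[-1, 1],
 [-3, 0],
 [3, -3]]

For real matrices with standard dot products, the defining identity <Ax, y> = <x, A^* y> gives (Ax)^T y = x^T (A^*) y, i.e. x^T A^T y = x^T (A^*) y. Since this holds for all x, y, we must have A^* = A^T. Therefore
A^* =
[[-1, 1],
 [-3, 0],
 [3, -3]].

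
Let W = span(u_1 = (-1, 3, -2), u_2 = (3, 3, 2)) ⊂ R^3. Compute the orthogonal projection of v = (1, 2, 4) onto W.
proj_W(v) = (52/19, 27/19, 43/19)

Set up U = [u_1 | ... | u_2] ∈ R^(3×2). The projector onto W = col(U) is P = U (U^T U)^(-1) U^T.
Compute U^T U =
  [14, 2]
  [2, 22],
and U^T v = (-3, 17).
Solve U^T U · c = U^T v for the coefficients: c = (-25/76, 61/76). The projection is proj_W(v) = U c.
Check: (v - proj_W(v)) · u_1 = 0  (should be 0).
Check: (v - proj_W(v)) · u_2 = 0  (should be 0).
Result: proj_W(v) = (52/19, 27/19, 43/19).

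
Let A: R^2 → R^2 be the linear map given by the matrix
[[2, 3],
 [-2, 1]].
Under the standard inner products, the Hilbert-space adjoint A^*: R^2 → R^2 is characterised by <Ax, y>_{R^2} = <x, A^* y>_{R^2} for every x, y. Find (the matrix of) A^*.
A^* = A^T =
[[2, -2],
 [3, 1]]

For real matrices with standard dot products, the defining identity <Ax, y> = <x, A^* y> gives (Ax)^T y = x^T (A^*) y, i.e. x^T A^T y = x^T (A^*) y. Since this holds for all x, y, we must have A^* = A^T. Therefore
A^* =
[[2, -2],
 [3, 1]].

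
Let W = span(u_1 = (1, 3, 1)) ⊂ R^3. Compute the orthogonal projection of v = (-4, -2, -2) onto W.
proj_W(v) = (-12/11, -36/11, -12/11)

Set up U = [u_1 | ... | u_1] ∈ R^(3×1). The projector onto W = col(U) is P = U (U^T U)^(-1) U^T.
Compute U^T U =
  [11],
and U^T v = (-12).
Solve U^T U · c = U^T v for the coefficients: c = (-12/11). The projection is proj_W(v) = U c.
Check: (v - proj_W(v)) · u_1 = 0  (should be 0).
Result: proj_W(v) = (-12/11, -36/11, -12/11).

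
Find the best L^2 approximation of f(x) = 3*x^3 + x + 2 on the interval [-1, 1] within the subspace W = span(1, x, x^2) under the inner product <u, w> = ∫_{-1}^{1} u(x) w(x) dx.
g(x) = 14*x/5 + 2

The best approximation g ∈ W is the orthogonal projection of f onto W. Writing g = a_0 + a_1 x + a_2 x^2, the coefficients solve the normal equations G · a = b where
  G_{ij} = <φ_i, φ_j> and b_i = <f, φ_i>, with φ_0 = 1, φ_1 = x, φ_2 = x^2.
G =
  [2, 0, 2/3]
  [0, 2/3, 0]
  [2/3, 0, 2/5],
b = (4, 28/15, 4/3).
Solving gives a_0 = 2, a_1 = 14/5, a_2 = 0, so
  g(x) = 14*x/5 + 2.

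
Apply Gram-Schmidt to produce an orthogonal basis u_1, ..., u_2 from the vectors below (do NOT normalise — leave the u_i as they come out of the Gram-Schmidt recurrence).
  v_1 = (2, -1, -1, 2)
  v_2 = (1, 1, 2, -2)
Orthogonal basis:
  u_1 = (2, -1, -1, 2)
  u_2 = (2, 1/2, 3/2, -1)

Apply the Gram-Schmidt recurrence
  u_1 = v_1
  u_i = v_i − Σ_{j<i} ((v_i · u_j) / (u_j · u_j)) · u_j.

Step by step this gives:
  u_1 = (2, -1, -1, 2)
  u_2 = (2, 1/2, 3/2, -1)

Orthogonality check:
  u_2 · u_1 = 0 (should be 0)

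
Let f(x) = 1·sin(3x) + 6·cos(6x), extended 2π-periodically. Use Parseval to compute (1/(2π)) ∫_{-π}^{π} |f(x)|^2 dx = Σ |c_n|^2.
Σ |c_n|^2 = 37/2

Expand |f|^2 and use orthogonality of {sin(nx), cos(mx)} on [-π, π]:
  ∫_{-π}^{π} sin(nx)^2 dx = π, ∫ cos(mx)^2 dx = π, and cross terms integrate to 0.
So ∫_{-π}^{π} f(x)^2 dx = 1^2 · π + 6^2 · π = (1 + 36)π.
Divide by 2π: (1 + 36)/2 = 37/2.
By Parseval, this equals Σ |c_n|^2.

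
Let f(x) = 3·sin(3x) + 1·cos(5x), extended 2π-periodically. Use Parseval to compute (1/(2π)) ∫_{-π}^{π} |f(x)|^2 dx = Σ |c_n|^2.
Σ |c_n|^2 = 5

Expand |f|^2 and use orthogonality of {sin(nx), cos(mx)} on [-π, π]:
  ∫_{-π}^{π} sin(nx)^2 dx = π, ∫ cos(mx)^2 dx = π, and cross terms integrate to 0.
So ∫_{-π}^{π} f(x)^2 dx = 3^2 · π + 1^2 · π = (9 + 1)π.
Divide by 2π: (9 + 1)/2 = 5.
By Parseval, this equals Σ |c_n|^2.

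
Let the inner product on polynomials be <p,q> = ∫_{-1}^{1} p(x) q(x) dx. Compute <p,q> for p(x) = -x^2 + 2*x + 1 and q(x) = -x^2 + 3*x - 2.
<p,q> = 16/15

Expand the product: p(x)·q(x) = x^4 - 5*x^3 + 7*x^2 - x - 2.
∫_{-1}^{1} of each monomial x^k gives [2/(k+1) if k even, 0 if k odd]. Integrating term-by-term (or equivalently evaluating the antiderivative F(x) = x^5/5 - 5*x^4/4 + 7*x^3/3 - x^2/2 - 2*x at the endpoints):
  F(1) − F(−1) = -73/60 − (-137/60) = 16/15.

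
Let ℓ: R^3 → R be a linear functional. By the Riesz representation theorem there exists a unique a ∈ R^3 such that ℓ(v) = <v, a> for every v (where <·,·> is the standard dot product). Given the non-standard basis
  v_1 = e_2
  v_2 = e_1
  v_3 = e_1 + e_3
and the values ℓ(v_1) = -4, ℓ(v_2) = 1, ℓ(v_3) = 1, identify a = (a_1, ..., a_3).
a = (1, -4, 0)

Write a = (a_1, ..., a_3) in the standard basis. For each basis vector v_i, ℓ(v_i) = <v_i, a> is a linear equation in the a_j's. Collect the n equations into a matrix system V a = ℓ, where row i of V is v_i (expressed in the standard basis). Since V is invertible (lower-triangular with 1s on the diagonal, up to permutation), solve by back-substitution:
  V =
[[0, 1, 0],
 [1, 0, 0],
 [1, 0, 1]]
  V a = (-4, 1, 1)
Solving gives a = (1, -4, 0).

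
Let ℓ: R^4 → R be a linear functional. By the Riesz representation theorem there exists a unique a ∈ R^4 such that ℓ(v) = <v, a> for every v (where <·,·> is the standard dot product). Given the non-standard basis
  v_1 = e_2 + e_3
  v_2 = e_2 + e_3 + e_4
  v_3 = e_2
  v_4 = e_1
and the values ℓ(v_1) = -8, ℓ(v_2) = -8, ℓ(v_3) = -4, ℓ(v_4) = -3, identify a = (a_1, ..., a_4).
a = (-3, -4, -4, 0)

Write a = (a_1, ..., a_4) in the standard basis. For each basis vector v_i, ℓ(v_i) = <v_i, a> is a linear equation in the a_j's. Collect the n equations into a matrix system V a = ℓ, where row i of V is v_i (expressed in the standard basis). Since V is invertible (lower-triangular with 1s on the diagonal, up to permutation), solve by back-substitution:
  V =
[[0, 1, 1, 0],
 [0, 1, 1, 1],
 [0, 1, 0, 0],
 [1, 0, 0, 0]]
  V a = (-8, -8, -4, -3)
Solving gives a = (-3, -4, -4, 0).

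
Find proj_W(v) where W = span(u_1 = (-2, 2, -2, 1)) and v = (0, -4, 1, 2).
proj_W(v) = (16/13, -16/13, 16/13, -8/13)

Set up U = [u_1 | ... | u_1] ∈ R^(4×1). The projector onto W = col(U) is P = U (U^T U)^(-1) U^T.
Compute U^T U =
  [13],
and U^T v = (-8).
Solve U^T U · c = U^T v for the coefficients: c = (-8/13). The projection is proj_W(v) = U c.
Check: (v - proj_W(v)) · u_1 = 0  (should be 0).
Result: proj_W(v) = (16/13, -16/13, 16/13, -8/13).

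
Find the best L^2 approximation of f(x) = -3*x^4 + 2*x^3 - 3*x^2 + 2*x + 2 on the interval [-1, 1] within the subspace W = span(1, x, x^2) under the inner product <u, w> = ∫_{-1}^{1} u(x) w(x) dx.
g(x) = -39*x^2/7 + 16*x/5 + 79/35

The best approximation g ∈ W is the orthogonal projection of f onto W. Writing g = a_0 + a_1 x + a_2 x^2, the coefficients solve the normal equations G · a = b where
  G_{ij} = <φ_i, φ_j> and b_i = <f, φ_i>, with φ_0 = 1, φ_1 = x, φ_2 = x^2.
G =
  [2, 0, 2/3]
  [0, 2/3, 0]
  [2/3, 0, 2/5],
b = (4/5, 32/15, -76/105).
Solving gives a_0 = 79/35, a_1 = 16/5, a_2 = -39/7, so
  g(x) = -39*x^2/7 + 16*x/5 + 79/35.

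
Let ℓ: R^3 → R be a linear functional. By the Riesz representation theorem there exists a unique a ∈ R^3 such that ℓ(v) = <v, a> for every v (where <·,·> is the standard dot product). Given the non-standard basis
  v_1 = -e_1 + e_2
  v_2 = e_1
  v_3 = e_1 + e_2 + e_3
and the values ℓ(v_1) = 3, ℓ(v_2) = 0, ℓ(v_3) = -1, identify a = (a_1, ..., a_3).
a = (0, 3, -4)

Write a = (a_1, ..., a_3) in the standard basis. For each basis vector v_i, ℓ(v_i) = <v_i, a> is a linear equation in the a_j's. Collect the n equations into a matrix system V a = ℓ, where row i of V is v_i (expressed in the standard basis). Since V is invertible (lower-triangular with 1s on the diagonal, up to permutation), solve by back-substitution:
  V =
[[-1, 1, 0],
 [1, 0, 0],
 [1, 1, 1]]
  V a = (3, 0, -1)
Solving gives a = (0, 3, -4).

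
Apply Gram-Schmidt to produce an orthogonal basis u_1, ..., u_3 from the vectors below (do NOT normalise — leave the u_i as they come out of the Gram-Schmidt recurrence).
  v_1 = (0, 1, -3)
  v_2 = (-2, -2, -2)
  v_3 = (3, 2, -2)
Orthogonal basis:
  u_1 = (0, 1, -3)
  u_2 = (-2, -12/5, -4/5)
  u_3 = (16/13, -12/13, -4/13)

Apply the Gram-Schmidt recurrence
  u_1 = v_1
  u_i = v_i − Σ_{j<i} ((v_i · u_j) / (u_j · u_j)) · u_j.

Step by step this gives:
  u_1 = (0, 1, -3)
  u_2 = (-2, -12/5, -4/5)
  u_3 = (16/13, -12/13, -4/13)

Orthogonality check:
  u_2 · u_1 = 0 (should be 0)
  u_3 · u_1 = 0 (should be 0)
  u_3 · u_2 = 0 (should be 0)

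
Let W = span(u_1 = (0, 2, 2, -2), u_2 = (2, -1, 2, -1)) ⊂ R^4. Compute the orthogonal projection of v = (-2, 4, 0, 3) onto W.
proj_W(v) = (-35/13, 67/26, -19/13, 3/26)

Set up U = [u_1 | ... | u_2] ∈ R^(4×2). The projector onto W = col(U) is P = U (U^T U)^(-1) U^T.
Compute U^T U =
  [12, 4]
  [4, 10],
and U^T v = (2, -11).
Solve U^T U · c = U^T v for the coefficients: c = (8/13, -35/26). The projection is proj_W(v) = U c.
Check: (v - proj_W(v)) · u_1 = 0  (should be 0).
Check: (v - proj_W(v)) · u_2 = 0  (should be 0).
Result: proj_W(v) = (-35/13, 67/26, -19/13, 3/26).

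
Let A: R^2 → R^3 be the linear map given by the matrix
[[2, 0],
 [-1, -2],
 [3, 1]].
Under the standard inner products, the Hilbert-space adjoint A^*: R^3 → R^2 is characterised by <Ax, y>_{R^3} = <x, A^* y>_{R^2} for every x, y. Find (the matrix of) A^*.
A^* = A^T =
[[2, -1, 3],
 [0, -2, 1]]

For real matrices with standard dot products, the defining identity <Ax, y> = <x, A^* y> gives (Ax)^T y = x^T (A^*) y, i.e. x^T A^T y = x^T (A^*) y. Since this holds for all x, y, we must have A^* = A^T. Therefore
A^* =
[[2, -1, 3],
 [0, -2, 1]].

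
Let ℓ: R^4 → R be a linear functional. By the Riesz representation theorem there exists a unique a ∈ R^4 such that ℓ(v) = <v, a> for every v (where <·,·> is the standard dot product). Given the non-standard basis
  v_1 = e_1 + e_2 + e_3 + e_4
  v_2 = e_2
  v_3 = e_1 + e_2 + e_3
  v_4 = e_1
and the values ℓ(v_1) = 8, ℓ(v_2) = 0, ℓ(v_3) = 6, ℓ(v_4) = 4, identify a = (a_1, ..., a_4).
a = (4, 0, 2, 2)

Write a = (a_1, ..., a_4) in the standard basis. For each basis vector v_i, ℓ(v_i) = <v_i, a> is a linear equation in the a_j's. Collect the n equations into a matrix system V a = ℓ, where row i of V is v_i (expressed in the standard basis). Since V is invertible (lower-triangular with 1s on the diagonal, up to permutation), solve by back-substitution:
  V =
[[1, 1, 1, 1],
 [0, 1, 0, 0],
 [1, 1, 1, 0],
 [1, 0, 0, 0]]
  V a = (8, 0, 6, 4)
Solving gives a = (4, 0, 2, 2).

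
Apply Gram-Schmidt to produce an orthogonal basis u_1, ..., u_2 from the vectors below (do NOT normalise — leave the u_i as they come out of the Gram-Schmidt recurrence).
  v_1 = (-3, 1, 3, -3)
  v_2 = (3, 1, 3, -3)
Orthogonal basis:
  u_1 = (-3, 1, 3, -3)
  u_2 = (57/14, 9/14, 27/14, -27/14)

Apply the Gram-Schmidt recurrence
  u_1 = v_1
  u_i = v_i − Σ_{j<i} ((v_i · u_j) / (u_j · u_j)) · u_j.

Step by step this gives:
  u_1 = (-3, 1, 3, -3)
  u_2 = (57/14, 9/14, 27/14, -27/14)

Orthogonality check:
  u_2 · u_1 = 0 (should be 0)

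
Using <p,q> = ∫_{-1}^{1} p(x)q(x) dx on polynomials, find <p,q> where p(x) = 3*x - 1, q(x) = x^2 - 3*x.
<p,q> = -20/3

Expand the product: p(x)·q(x) = 3*x^3 - 10*x^2 + 3*x.
∫_{-1}^{1} of each monomial x^k gives [2/(k+1) if k even, 0 if k odd]. Integrating term-by-term (or equivalently evaluating the antiderivative F(x) = 3*x^4/4 - 10*x^3/3 + 3*x^2/2 at the endpoints):
  F(1) − F(−1) = -13/12 − (67/12) = -20/3.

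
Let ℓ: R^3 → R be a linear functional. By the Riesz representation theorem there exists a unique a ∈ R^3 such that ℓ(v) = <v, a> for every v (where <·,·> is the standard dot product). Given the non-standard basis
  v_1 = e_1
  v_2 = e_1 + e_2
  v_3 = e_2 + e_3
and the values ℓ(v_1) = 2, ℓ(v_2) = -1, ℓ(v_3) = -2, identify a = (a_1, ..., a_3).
a = (2, -3, 1)

Write a = (a_1, ..., a_3) in the standard basis. For each basis vector v_i, ℓ(v_i) = <v_i, a> is a linear equation in the a_j's. Collect the n equations into a matrix system V a = ℓ, where row i of V is v_i (expressed in the standard basis). Since V is invertible (lower-triangular with 1s on the diagonal, up to permutation), solve by back-substitution:
  V =
[[1, 0, 0],
 [1, 1, 0],
 [0, 1, 1]]
  V a = (2, -1, -2)
Solving gives a = (2, -3, 1).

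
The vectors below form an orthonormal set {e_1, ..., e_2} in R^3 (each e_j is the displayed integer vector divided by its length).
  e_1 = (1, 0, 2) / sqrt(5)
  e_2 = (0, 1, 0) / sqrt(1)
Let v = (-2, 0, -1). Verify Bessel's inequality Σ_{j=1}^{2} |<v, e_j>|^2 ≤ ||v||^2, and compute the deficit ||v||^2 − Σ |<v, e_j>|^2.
Σ |<v, e_j>|^2 = 16/5; ||v||^2 = 5; deficit = 9/5

Write each e_j = u_j / sqrt(<u_j, u_j>) where u_j is the displayed integer vector. Then <v, e_j> = <v, u_j> / sqrt(<u_j, u_j>), so |<v, e_j>|^2 = <v, u_j>^2 / <u_j, u_j>.
Coefficients: <v, e_1> = -4/sqrt(5), <v, e_2> = 0/sqrt(1).
Square and sum: Σ |<v, e_j>|^2 = 16/5.
Compute ||v||^2 = v·v = 5.
Deficit = 5 − 16/5 = 9/5 ≥ 0, confirming Bessel's inequality. (The deficit equals ||v − Σ <v,e_j> e_j||^2, the squared distance from v to span{e_j}.)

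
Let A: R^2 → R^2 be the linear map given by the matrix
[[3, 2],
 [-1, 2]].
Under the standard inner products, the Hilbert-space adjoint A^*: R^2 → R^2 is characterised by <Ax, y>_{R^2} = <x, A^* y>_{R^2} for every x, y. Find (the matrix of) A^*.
A^* = A^T =
[[3, -1],
 [2, 2]]

For real matrices with standard dot products, the defining identity <Ax, y> = <x, A^* y> gives (Ax)^T y = x^T (A^*) y, i.e. x^T A^T y = x^T (A^*) y. Since this holds for all x, y, we must have A^* = A^T. Therefore
A^* =
[[3, -1],
 [2, 2]].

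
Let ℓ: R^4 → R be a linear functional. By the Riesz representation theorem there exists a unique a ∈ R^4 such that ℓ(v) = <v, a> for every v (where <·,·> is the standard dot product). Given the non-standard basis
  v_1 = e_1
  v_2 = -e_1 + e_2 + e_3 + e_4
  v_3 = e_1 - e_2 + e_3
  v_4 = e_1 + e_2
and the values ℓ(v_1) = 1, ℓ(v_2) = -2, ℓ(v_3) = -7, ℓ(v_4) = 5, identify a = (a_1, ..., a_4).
a = (1, 4, -4, -1)

Write a = (a_1, ..., a_4) in the standard basis. For each basis vector v_i, ℓ(v_i) = <v_i, a> is a linear equation in the a_j's. Collect the n equations into a matrix system V a = ℓ, where row i of V is v_i (expressed in the standard basis). Since V is invertible (lower-triangular with 1s on the diagonal, up to permutation), solve by back-substitution:
  V =
[[1, 0, 0, 0],
 [-1, 1, 1, 1],
 [1, -1, 1, 0],
 [1, 1, 0, 0]]
  V a = (1, -2, -7, 5)
Solving gives a = (1, 4, -4, -1).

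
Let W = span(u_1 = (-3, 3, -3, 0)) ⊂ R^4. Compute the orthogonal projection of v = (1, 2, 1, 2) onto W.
proj_W(v) = (0, 0, 0, 0)

Set up U = [u_1 | ... | u_1] ∈ R^(4×1). The projector onto W = col(U) is P = U (U^T U)^(-1) U^T.
Compute U^T U =
  [27],
and U^T v = (0).
Solve U^T U · c = U^T v for the coefficients: c = (0). The projection is proj_W(v) = U c.
Check: (v - proj_W(v)) · u_1 = 0  (should be 0).
Result: proj_W(v) = (0, 0, 0, 0).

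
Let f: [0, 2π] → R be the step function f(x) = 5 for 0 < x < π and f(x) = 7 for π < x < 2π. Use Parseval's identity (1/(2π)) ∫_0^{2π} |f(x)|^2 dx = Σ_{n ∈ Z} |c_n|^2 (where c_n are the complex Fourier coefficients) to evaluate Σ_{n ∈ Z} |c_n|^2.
Σ |c_n|^2 = 37

Parseval equates the L^2 energy of f (normalised by 1/(2π)) with the ℓ^2 sum of its Fourier coefficients: (1/(2π)) ∫_0^{2π} |f|^2 = Σ |c_n|^2.
Compute the left side: (1/(2π)) [∫_0^π 5^2 dx + ∫_π^{2π} 7^2 dx] = (1/(2π)) · (25π + 49π) = (25 + 49)/2 = 37.
So Σ_{n ∈ Z} |c_n|^2 = 37.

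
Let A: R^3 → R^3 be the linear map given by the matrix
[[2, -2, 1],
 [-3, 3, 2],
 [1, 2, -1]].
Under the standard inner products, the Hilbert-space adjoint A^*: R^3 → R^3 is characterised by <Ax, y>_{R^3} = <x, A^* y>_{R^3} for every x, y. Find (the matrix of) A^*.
A^* = A^T =
[[2, -3, 1],
 [-2, 3, 2],
 [1, 2, -1]]

For real matrices with standard dot products, the defining identity <Ax, y> = <x, A^* y> gives (Ax)^T y = x^T (A^*) y, i.e. x^T A^T y = x^T (A^*) y. Since this holds for all x, y, we must have A^* = A^T. Therefore
A^* =
[[2, -3, 1],
 [-2, 3, 2],
 [1, 2, -1]].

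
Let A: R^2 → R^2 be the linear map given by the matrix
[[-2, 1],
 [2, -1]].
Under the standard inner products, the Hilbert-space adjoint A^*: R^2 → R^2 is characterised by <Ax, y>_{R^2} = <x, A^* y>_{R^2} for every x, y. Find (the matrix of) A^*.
A^* = A^T =
[[-2, 2],
 [1, -1]]

For real matrices with standard dot products, the defining identity <Ax, y> = <x, A^* y> gives (Ax)^T y = x^T (A^*) y, i.e. x^T A^T y = x^T (A^*) y. Since this holds for all x, y, we must have A^* = A^T. Therefore
A^* =
[[-2, 2],
 [1, -1]].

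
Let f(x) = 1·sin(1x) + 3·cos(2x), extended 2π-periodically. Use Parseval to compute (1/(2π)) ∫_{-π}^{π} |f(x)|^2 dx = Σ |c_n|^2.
Σ |c_n|^2 = 5

Expand |f|^2 and use orthogonality of {sin(nx), cos(mx)} on [-π, π]:
  ∫_{-π}^{π} sin(nx)^2 dx = π, ∫ cos(mx)^2 dx = π, and cross terms integrate to 0.
So ∫_{-π}^{π} f(x)^2 dx = 1^2 · π + 3^2 · π = (1 + 9)π.
Divide by 2π: (1 + 9)/2 = 5.
By Parseval, this equals Σ |c_n|^2.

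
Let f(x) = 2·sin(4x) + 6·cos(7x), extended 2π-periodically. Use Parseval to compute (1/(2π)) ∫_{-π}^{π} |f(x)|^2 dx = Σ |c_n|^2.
Σ |c_n|^2 = 20

Expand |f|^2 and use orthogonality of {sin(nx), cos(mx)} on [-π, π]:
  ∫_{-π}^{π} sin(nx)^2 dx = π, ∫ cos(mx)^2 dx = π, and cross terms integrate to 0.
So ∫_{-π}^{π} f(x)^2 dx = 2^2 · π + 6^2 · π = (4 + 36)π.
Divide by 2π: (4 + 36)/2 = 20.
By Parseval, this equals Σ |c_n|^2.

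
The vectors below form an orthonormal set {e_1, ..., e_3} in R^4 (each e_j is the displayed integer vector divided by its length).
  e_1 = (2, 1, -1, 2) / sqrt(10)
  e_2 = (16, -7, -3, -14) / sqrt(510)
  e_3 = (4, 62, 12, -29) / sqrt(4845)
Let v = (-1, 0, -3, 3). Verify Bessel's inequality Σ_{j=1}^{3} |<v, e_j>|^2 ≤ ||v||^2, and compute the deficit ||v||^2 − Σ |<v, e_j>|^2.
Σ |<v, e_j>|^2 = 1229/95; ||v||^2 = 19; deficit = 576/95

Write each e_j = u_j / sqrt(<u_j, u_j>) where u_j is the displayed integer vector. Then <v, e_j> = <v, u_j> / sqrt(<u_j, u_j>), so |<v, e_j>|^2 = <v, u_j>^2 / <u_j, u_j>.
Coefficients: <v, e_1> = 7/sqrt(10), <v, e_2> = -49/sqrt(510), <v, e_3> = -127/sqrt(4845).
Square and sum: Σ |<v, e_j>|^2 = 1229/95.
Compute ||v||^2 = v·v = 19.
Deficit = 19 − 1229/95 = 576/95 ≥ 0, confirming Bessel's inequality. (The deficit equals ||v − Σ <v,e_j> e_j||^2, the squared distance from v to span{e_j}.)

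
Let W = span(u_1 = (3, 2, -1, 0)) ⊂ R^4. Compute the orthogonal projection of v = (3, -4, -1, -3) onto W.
proj_W(v) = (3/7, 2/7, -1/7, 0)

Set up U = [u_1 | ... | u_1] ∈ R^(4×1). The projector onto W = col(U) is P = U (U^T U)^(-1) U^T.
Compute U^T U =
  [14],
and U^T v = (2).
Solve U^T U · c = U^T v for the coefficients: c = (1/7). The projection is proj_W(v) = U c.
Check: (v - proj_W(v)) · u_1 = 0  (should be 0).
Result: proj_W(v) = (3/7, 2/7, -1/7, 0).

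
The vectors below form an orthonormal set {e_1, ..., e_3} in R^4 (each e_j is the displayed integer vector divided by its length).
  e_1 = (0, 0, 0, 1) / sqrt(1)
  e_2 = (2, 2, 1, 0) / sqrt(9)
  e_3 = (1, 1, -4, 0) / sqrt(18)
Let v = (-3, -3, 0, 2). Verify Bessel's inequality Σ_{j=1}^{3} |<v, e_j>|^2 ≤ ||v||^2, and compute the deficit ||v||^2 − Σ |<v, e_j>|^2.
Σ |<v, e_j>|^2 = 22; ||v||^2 = 22; deficit = 0

Write each e_j = u_j / sqrt(<u_j, u_j>) where u_j is the displayed integer vector. Then <v, e_j> = <v, u_j> / sqrt(<u_j, u_j>), so |<v, e_j>|^2 = <v, u_j>^2 / <u_j, u_j>.
Coefficients: <v, e_1> = 2/sqrt(1), <v, e_2> = -12/sqrt(9), <v, e_3> = -6/sqrt(18).
Square and sum: Σ |<v, e_j>|^2 = 22.
Compute ||v||^2 = v·v = 22.
Deficit = 22 − 22 = 0 ≥ 0, confirming Bessel's inequality. (The deficit equals ||v − Σ <v,e_j> e_j||^2, the squared distance from v to span{e_j}.)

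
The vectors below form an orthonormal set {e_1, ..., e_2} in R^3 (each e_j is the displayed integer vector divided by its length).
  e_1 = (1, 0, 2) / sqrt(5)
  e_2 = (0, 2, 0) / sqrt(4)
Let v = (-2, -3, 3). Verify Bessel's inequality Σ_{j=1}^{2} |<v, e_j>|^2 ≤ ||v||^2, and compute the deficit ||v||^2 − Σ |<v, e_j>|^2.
Σ |<v, e_j>|^2 = 61/5; ||v||^2 = 22; deficit = 49/5

Write each e_j = u_j / sqrt(<u_j, u_j>) where u_j is the displayed integer vector. Then <v, e_j> = <v, u_j> / sqrt(<u_j, u_j>), so |<v, e_j>|^2 = <v, u_j>^2 / <u_j, u_j>.
Coefficients: <v, e_1> = 4/sqrt(5), <v, e_2> = -6/sqrt(4).
Square and sum: Σ |<v, e_j>|^2 = 61/5.
Compute ||v||^2 = v·v = 22.
Deficit = 22 − 61/5 = 49/5 ≥ 0, confirming Bessel's inequality. (The deficit equals ||v − Σ <v,e_j> e_j||^2, the squared distance from v to span{e_j}.)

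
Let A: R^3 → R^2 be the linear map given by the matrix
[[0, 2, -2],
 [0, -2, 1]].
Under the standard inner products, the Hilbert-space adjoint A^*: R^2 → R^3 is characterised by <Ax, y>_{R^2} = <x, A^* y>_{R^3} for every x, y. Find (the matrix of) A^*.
A^* = A^T =
[[0, 0],
 [2, -2],
 [-2, 1]]

For real matrices with standard dot products, the defining identity <Ax, y> = <x, A^* y> gives (Ax)^T y = x^T (A^*) y, i.e. x^T A^T y = x^T (A^*) y. Since this holds for all x, y, we must have A^* = A^T. Therefore
A^* =
[[0, 0],
 [2, -2],
 [-2, 1]].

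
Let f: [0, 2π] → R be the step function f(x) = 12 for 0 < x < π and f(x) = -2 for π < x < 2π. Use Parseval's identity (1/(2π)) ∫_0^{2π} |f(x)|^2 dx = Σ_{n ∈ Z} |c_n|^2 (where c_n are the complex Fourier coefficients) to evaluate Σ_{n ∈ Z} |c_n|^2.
Σ |c_n|^2 = 74

Parseval equates the L^2 energy of f (normalised by 1/(2π)) with the ℓ^2 sum of its Fourier coefficients: (1/(2π)) ∫_0^{2π} |f|^2 = Σ |c_n|^2.
Compute the left side: (1/(2π)) [∫_0^π 12^2 dx + ∫_π^{2π} (-2)^2 dx] = (1/(2π)) · (144π + 4π) = (144 + 4)/2 = 74.
So Σ_{n ∈ Z} |c_n|^2 = 74.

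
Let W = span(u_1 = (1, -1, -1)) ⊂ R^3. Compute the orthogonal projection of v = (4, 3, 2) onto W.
proj_W(v) = (-1/3, 1/3, 1/3)

Set up U = [u_1 | ... | u_1] ∈ R^(3×1). The projector onto W = col(U) is P = U (U^T U)^(-1) U^T.
Compute U^T U =
  [3],
and U^T v = (-1).
Solve U^T U · c = U^T v for the coefficients: c = (-1/3). The projection is proj_W(v) = U c.
Check: (v - proj_W(v)) · u_1 = 0  (should be 0).
Result: proj_W(v) = (-1/3, 1/3, 1/3).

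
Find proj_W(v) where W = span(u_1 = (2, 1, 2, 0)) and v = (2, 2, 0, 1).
proj_W(v) = (4/3, 2/3, 4/3, 0)

Set up U = [u_1 | ... | u_1] ∈ R^(4×1). The projector onto W = col(U) is P = U (U^T U)^(-1) U^T.
Compute U^T U =
  [9],
and U^T v = (6).
Solve U^T U · c = U^T v for the coefficients: c = (2/3). The projection is proj_W(v) = U c.
Check: (v - proj_W(v)) · u_1 = 0  (should be 0).
Result: proj_W(v) = (4/3, 2/3, 4/3, 0).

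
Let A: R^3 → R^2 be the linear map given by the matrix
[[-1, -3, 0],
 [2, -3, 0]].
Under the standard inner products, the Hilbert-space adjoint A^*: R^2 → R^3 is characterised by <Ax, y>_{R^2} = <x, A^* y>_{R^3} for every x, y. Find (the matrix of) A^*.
A^* = A^T =
[[-1, 2],
 [-3, -3],
 [0, 0]]

For real matrices with standard dot products, the defining identity <Ax, y> = <x, A^* y> gives (Ax)^T y = x^T (A^*) y, i.e. x^T A^T y = x^T (A^*) y. Since this holds for all x, y, we must have A^* = A^T. Therefore
A^* =
[[-1, 2],
 [-3, -3],
 [0, 0]].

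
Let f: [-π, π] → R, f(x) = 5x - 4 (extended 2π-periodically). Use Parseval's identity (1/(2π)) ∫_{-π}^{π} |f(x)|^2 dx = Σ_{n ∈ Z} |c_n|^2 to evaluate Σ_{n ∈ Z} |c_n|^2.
Σ |c_n|^2 = 25π^2/3 + 16

Expand and integrate term by term over [-π, π]:
  ∫ (5x)^2 dx = 25·(2π^3/3); ∫ 2·5·(-4)·x dx = 0 (odd integrand); ∫ (-4)^2 dx = 16·2π.
So (1/(2π)) ∫_{-π}^{π} (5x - 4)^2 dx = 25π^2/3 + 16 = 25π^2/3 + 16.
Parseval ⇒ Σ |c_n|^2 = 25π^2/3 + 16.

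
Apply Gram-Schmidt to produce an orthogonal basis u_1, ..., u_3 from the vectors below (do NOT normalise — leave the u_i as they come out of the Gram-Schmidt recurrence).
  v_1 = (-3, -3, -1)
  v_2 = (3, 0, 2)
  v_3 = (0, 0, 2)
Orthogonal basis:
  u_1 = (-3, -3, -1)
  u_2 = (24/19, -33/19, 27/19)
  u_3 = (-6/7, 3/7, 9/7)

Apply the Gram-Schmidt recurrence
  u_1 = v_1
  u_i = v_i − Σ_{j<i} ((v_i · u_j) / (u_j · u_j)) · u_j.

Step by step this gives:
  u_1 = (-3, -3, -1)
  u_2 = (24/19, -33/19, 27/19)
  u_3 = (-6/7, 3/7, 9/7)

Orthogonality check:
  u_2 · u_1 = 0 (should be 0)
  u_3 · u_1 = 0 (should be 0)
  u_3 · u_2 = 0 (should be 0)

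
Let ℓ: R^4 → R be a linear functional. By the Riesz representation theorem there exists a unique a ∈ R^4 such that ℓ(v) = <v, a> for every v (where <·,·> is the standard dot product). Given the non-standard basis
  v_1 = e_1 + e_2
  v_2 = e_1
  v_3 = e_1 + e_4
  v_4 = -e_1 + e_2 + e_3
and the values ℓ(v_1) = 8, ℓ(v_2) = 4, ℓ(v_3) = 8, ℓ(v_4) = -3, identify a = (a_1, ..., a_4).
a = (4, 4, -3, 4)

Write a = (a_1, ..., a_4) in the standard basis. For each basis vector v_i, ℓ(v_i) = <v_i, a> is a linear equation in the a_j's. Collect the n equations into a matrix system V a = ℓ, where row i of V is v_i (expressed in the standard basis). Since V is invertible (lower-triangular with 1s on the diagonal, up to permutation), solve by back-substitution:
  V =
[[1, 1, 0, 0],
 [1, 0, 0, 0],
 [1, 0, 0, 1],
 [-1, 1, 1, 0]]
  V a = (8, 4, 8, -3)
Solving gives a = (4, 4, -3, 4).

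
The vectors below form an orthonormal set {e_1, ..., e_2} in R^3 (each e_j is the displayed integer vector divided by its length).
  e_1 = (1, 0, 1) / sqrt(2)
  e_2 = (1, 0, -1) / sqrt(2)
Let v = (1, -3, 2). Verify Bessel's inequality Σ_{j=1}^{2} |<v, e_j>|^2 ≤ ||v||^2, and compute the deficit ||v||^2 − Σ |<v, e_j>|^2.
Σ |<v, e_j>|^2 = 5; ||v||^2 = 14; deficit = 9

Write each e_j = u_j / sqrt(<u_j, u_j>) where u_j is the displayed integer vector. Then <v, e_j> = <v, u_j> / sqrt(<u_j, u_j>), so |<v, e_j>|^2 = <v, u_j>^2 / <u_j, u_j>.
Coefficients: <v, e_1> = 3/sqrt(2), <v, e_2> = -1/sqrt(2).
Square and sum: Σ |<v, e_j>|^2 = 5.
Compute ||v||^2 = v·v = 14.
Deficit = 14 − 5 = 9 ≥ 0, confirming Bessel's inequality. (The deficit equals ||v − Σ <v,e_j> e_j||^2, the squared distance from v to span{e_j}.)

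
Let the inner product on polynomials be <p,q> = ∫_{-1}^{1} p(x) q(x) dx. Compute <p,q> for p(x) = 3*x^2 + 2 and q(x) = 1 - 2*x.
<p,q> = 6

Expand the product: p(x)·q(x) = -6*x^3 + 3*x^2 - 4*x + 2.
∫_{-1}^{1} of each monomial x^k gives [2/(k+1) if k even, 0 if k odd]. Integrating term-by-term (or equivalently evaluating the antiderivative F(x) = -3*x^4/2 + x^3 - 2*x^2 + 2*x at the endpoints):
  F(1) − F(−1) = -1/2 − (-13/2) = 6.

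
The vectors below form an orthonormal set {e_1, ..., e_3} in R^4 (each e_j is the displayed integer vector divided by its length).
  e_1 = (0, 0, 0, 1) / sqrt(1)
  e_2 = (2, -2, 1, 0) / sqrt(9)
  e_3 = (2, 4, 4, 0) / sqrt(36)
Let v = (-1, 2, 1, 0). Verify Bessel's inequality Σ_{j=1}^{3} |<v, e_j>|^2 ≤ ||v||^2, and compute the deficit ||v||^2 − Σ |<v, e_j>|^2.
Σ |<v, e_j>|^2 = 50/9; ||v||^2 = 6; deficit = 4/9

Write each e_j = u_j / sqrt(<u_j, u_j>) where u_j is the displayed integer vector. Then <v, e_j> = <v, u_j> / sqrt(<u_j, u_j>), so |<v, e_j>|^2 = <v, u_j>^2 / <u_j, u_j>.
Coefficients: <v, e_1> = 0/sqrt(1), <v, e_2> = -5/sqrt(9), <v, e_3> = 10/sqrt(36).
Square and sum: Σ |<v, e_j>|^2 = 50/9.
Compute ||v||^2 = v·v = 6.
Deficit = 6 − 50/9 = 4/9 ≥ 0, confirming Bessel's inequality. (The deficit equals ||v − Σ <v,e_j> e_j||^2, the squared distance from v to span{e_j}.)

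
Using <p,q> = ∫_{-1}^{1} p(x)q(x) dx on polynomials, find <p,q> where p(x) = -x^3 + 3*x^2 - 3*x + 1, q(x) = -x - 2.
<p,q> = -28/5

Expand the product: p(x)·q(x) = x^4 - x^3 - 3*x^2 + 5*x - 2.
∫_{-1}^{1} of each monomial x^k gives [2/(k+1) if k even, 0 if k odd]. Integrating term-by-term (or equivalently evaluating the antiderivative F(x) = x^5/5 - x^4/4 - x^3 + 5*x^2/2 - 2*x at the endpoints):
  F(1) − F(−1) = -11/20 − (101/20) = -28/5.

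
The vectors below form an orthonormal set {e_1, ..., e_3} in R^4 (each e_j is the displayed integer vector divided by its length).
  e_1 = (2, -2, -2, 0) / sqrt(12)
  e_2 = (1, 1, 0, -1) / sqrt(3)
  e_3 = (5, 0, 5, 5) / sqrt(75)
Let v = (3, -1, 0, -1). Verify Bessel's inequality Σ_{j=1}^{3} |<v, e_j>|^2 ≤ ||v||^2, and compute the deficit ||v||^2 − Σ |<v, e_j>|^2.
Σ |<v, e_j>|^2 = 29/3; ||v||^2 = 11; deficit = 4/3

Write each e_j = u_j / sqrt(<u_j, u_j>) where u_j is the displayed integer vector. Then <v, e_j> = <v, u_j> / sqrt(<u_j, u_j>), so |<v, e_j>|^2 = <v, u_j>^2 / <u_j, u_j>.
Coefficients: <v, e_1> = 8/sqrt(12), <v, e_2> = 3/sqrt(3), <v, e_3> = 10/sqrt(75).
Square and sum: Σ |<v, e_j>|^2 = 29/3.
Compute ||v||^2 = v·v = 11.
Deficit = 11 − 29/3 = 4/3 ≥ 0, confirming Bessel's inequality. (The deficit equals ||v − Σ <v,e_j> e_j||^2, the squared distance from v to span{e_j}.)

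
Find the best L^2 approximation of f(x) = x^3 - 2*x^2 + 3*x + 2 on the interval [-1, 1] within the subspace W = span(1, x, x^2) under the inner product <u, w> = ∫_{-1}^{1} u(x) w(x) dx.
g(x) = -2*x^2 + 18*x/5 + 2

The best approximation g ∈ W is the orthogonal projection of f onto W. Writing g = a_0 + a_1 x + a_2 x^2, the coefficients solve the normal equations G · a = b where
  G_{ij} = <φ_i, φ_j> and b_i = <f, φ_i>, with φ_0 = 1, φ_1 = x, φ_2 = x^2.
G =
  [2, 0, 2/3]
  [0, 2/3, 0]
  [2/3, 0, 2/5],
b = (8/3, 12/5, 8/15).
Solving gives a_0 = 2, a_1 = 18/5, a_2 = -2, so
  g(x) = -2*x^2 + 18*x/5 + 2.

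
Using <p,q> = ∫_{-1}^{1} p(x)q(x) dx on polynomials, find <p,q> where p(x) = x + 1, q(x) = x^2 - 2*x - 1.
<p,q> = -8/3

Expand the product: p(x)·q(x) = x^3 - x^2 - 3*x - 1.
∫_{-1}^{1} of each monomial x^k gives [2/(k+1) if k even, 0 if k odd]. Integrating term-by-term (or equivalently evaluating the antiderivative F(x) = x^4/4 - x^3/3 - 3*x^2/2 - x at the endpoints):
  F(1) − F(−1) = -31/12 − (1/12) = -8/3.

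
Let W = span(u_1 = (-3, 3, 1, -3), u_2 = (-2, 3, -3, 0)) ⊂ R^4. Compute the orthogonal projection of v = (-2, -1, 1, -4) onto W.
proj_W(v) = (-79/59, 48/59, 140/59, -141/59)

Set up U = [u_1 | ... | u_2] ∈ R^(4×2). The projector onto W = col(U) is P = U (U^T U)^(-1) U^T.
Compute U^T U =
  [28, 12]
  [12, 22],
and U^T v = (16, -2).
Solve U^T U · c = U^T v for the coefficients: c = (47/59, -31/59). The projection is proj_W(v) = U c.
Check: (v - proj_W(v)) · u_1 = 0  (should be 0).
Check: (v - proj_W(v)) · u_2 = 0  (should be 0).
Result: proj_W(v) = (-79/59, 48/59, 140/59, -141/59).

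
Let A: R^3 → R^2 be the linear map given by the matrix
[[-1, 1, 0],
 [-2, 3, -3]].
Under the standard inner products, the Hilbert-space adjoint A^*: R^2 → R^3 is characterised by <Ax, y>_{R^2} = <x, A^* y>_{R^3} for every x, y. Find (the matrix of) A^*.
A^* = A^T =
[[-1, -2],
 [1, 3],
 [0, -3]]

For real matrices with standard dot products, the defining identity <Ax, y> = <x, A^* y> gives (Ax)^T y = x^T (A^*) y, i.e. x^T A^T y = x^T (A^*) y. Since this holds for all x, y, we must have A^* = A^T. Therefore
A^* =
[[-1, -2],
 [1, 3],
 [0, -3]].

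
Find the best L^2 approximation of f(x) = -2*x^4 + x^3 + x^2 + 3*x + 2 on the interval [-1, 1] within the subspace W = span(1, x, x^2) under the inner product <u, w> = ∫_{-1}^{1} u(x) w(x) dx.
g(x) = -5*x^2/7 + 18*x/5 + 76/35

The best approximation g ∈ W is the orthogonal projection of f onto W. Writing g = a_0 + a_1 x + a_2 x^2, the coefficients solve the normal equations G · a = b where
  G_{ij} = <φ_i, φ_j> and b_i = <f, φ_i>, with φ_0 = 1, φ_1 = x, φ_2 = x^2.
G =
  [2, 0, 2/3]
  [0, 2/3, 0]
  [2/3, 0, 2/5],
b = (58/15, 12/5, 122/105).
Solving gives a_0 = 76/35, a_1 = 18/5, a_2 = -5/7, so
  g(x) = -5*x^2/7 + 18*x/5 + 76/35.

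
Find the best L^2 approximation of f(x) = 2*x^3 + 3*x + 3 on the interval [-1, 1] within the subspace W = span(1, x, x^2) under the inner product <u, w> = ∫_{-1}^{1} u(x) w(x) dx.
g(x) = 21*x/5 + 3

The best approximation g ∈ W is the orthogonal projection of f onto W. Writing g = a_0 + a_1 x + a_2 x^2, the coefficients solve the normal equations G · a = b where
  G_{ij} = <φ_i, φ_j> and b_i = <f, φ_i>, with φ_0 = 1, φ_1 = x, φ_2 = x^2.
G =
  [2, 0, 2/3]
  [0, 2/3, 0]
  [2/3, 0, 2/5],
b = (6, 14/5, 2).
Solving gives a_0 = 3, a_1 = 21/5, a_2 = 0, so
  g(x) = 21*x/5 + 3.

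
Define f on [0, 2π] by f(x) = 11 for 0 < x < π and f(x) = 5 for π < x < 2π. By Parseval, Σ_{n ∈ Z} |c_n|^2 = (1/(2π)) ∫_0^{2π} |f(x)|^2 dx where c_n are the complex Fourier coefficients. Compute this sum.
Σ |c_n|^2 = 73

Parseval equates the L^2 energy of f (normalised by 1/(2π)) with the ℓ^2 sum of its Fourier coefficients: (1/(2π)) ∫_0^{2π} |f|^2 = Σ |c_n|^2.
Compute the left side: (1/(2π)) [∫_0^π 11^2 dx + ∫_π^{2π} 5^2 dx] = (1/(2π)) · (121π + 25π) = (121 + 25)/2 = 73.
So Σ_{n ∈ Z} |c_n|^2 = 73.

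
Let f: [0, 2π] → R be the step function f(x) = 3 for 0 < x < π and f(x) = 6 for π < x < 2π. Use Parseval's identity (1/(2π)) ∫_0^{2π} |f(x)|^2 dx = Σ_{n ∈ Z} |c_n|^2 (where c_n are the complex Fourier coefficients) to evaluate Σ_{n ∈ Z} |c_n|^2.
Σ |c_n|^2 = 45/2

Parseval equates the L^2 energy of f (normalised by 1/(2π)) with the ℓ^2 sum of its Fourier coefficients: (1/(2π)) ∫_0^{2π} |f|^2 = Σ |c_n|^2.
Compute the left side: (1/(2π)) [∫_0^π 3^2 dx + ∫_π^{2π} 6^2 dx] = (1/(2π)) · (9π + 36π) = (9 + 36)/2 = 45/2.
So Σ_{n ∈ Z} |c_n|^2 = 45/2.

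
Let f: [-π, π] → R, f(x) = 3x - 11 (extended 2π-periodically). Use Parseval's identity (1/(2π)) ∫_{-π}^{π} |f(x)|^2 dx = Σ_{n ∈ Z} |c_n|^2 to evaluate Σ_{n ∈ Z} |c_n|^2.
Σ |c_n|^2 = 3π^2 + 121

Expand and integrate term by term over [-π, π]:
  ∫ (3x)^2 dx = 9·(2π^3/3); ∫ 2·3·(-11)·x dx = 0 (odd integrand); ∫ (-11)^2 dx = 121·2π.
So (1/(2π)) ∫_{-π}^{π} (3x - 11)^2 dx = 9π^2/3 + 121 = 3π^2 + 121.
Parseval ⇒ Σ |c_n|^2 = 3π^2 + 121.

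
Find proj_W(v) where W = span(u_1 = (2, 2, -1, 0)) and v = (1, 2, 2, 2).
proj_W(v) = (8/9, 8/9, -4/9, 0)

Set up U = [u_1 | ... | u_1] ∈ R^(4×1). The projector onto W = col(U) is P = U (U^T U)^(-1) U^T.
Compute U^T U =
  [9],
and U^T v = (4).
Solve U^T U · c = U^T v for the coefficients: c = (4/9). The projection is proj_W(v) = U c.
Check: (v - proj_W(v)) · u_1 = 0  (should be 0).
Result: proj_W(v) = (8/9, 8/9, -4/9, 0).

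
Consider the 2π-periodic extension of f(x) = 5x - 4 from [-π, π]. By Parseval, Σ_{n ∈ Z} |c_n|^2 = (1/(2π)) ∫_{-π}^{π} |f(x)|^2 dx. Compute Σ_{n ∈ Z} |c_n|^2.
Σ |c_n|^2 = 25π^2/3 + 16

Expand and integrate term by term over [-π, π]:
  ∫ (5x)^2 dx = 25·(2π^3/3); ∫ 2·5·(-4)·x dx = 0 (odd integrand); ∫ (-4)^2 dx = 16·2π.
So (1/(2π)) ∫_{-π}^{π} (5x - 4)^2 dx = 25π^2/3 + 16 = 25π^2/3 + 16.
Parseval ⇒ Σ |c_n|^2 = 25π^2/3 + 16.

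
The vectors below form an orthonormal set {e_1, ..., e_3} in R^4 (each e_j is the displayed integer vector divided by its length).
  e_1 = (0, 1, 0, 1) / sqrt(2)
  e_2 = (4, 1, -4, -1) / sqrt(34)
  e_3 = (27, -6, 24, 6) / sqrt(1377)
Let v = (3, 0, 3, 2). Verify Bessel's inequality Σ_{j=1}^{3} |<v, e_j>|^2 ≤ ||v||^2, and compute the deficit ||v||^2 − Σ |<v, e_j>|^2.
Σ |<v, e_j>|^2 = 197/9; ||v||^2 = 22; deficit = 1/9

Write each e_j = u_j / sqrt(<u_j, u_j>) where u_j is the displayed integer vector. Then <v, e_j> = <v, u_j> / sqrt(<u_j, u_j>), so |<v, e_j>|^2 = <v, u_j>^2 / <u_j, u_j>.
Coefficients: <v, e_1> = 2/sqrt(2), <v, e_2> = -2/sqrt(34), <v, e_3> = 165/sqrt(1377).
Square and sum: Σ |<v, e_j>|^2 = 197/9.
Compute ||v||^2 = v·v = 22.
Deficit = 22 − 197/9 = 1/9 ≥ 0, confirming Bessel's inequality. (The deficit equals ||v − Σ <v,e_j> e_j||^2, the squared distance from v to span{e_j}.)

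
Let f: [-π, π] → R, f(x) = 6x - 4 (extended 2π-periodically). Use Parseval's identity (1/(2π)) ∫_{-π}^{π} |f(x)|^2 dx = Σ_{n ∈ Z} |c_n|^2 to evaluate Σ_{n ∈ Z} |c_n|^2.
Σ |c_n|^2 = 12π^2 + 16

Expand and integrate term by term over [-π, π]:
  ∫ (6x)^2 dx = 36·(2π^3/3); ∫ 2·6·(-4)·x dx = 0 (odd integrand); ∫ (-4)^2 dx = 16·2π.
So (1/(2π)) ∫_{-π}^{π} (6x - 4)^2 dx = 36π^2/3 + 16 = 12π^2 + 16.
Parseval ⇒ Σ |c_n|^2 = 12π^2 + 16.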